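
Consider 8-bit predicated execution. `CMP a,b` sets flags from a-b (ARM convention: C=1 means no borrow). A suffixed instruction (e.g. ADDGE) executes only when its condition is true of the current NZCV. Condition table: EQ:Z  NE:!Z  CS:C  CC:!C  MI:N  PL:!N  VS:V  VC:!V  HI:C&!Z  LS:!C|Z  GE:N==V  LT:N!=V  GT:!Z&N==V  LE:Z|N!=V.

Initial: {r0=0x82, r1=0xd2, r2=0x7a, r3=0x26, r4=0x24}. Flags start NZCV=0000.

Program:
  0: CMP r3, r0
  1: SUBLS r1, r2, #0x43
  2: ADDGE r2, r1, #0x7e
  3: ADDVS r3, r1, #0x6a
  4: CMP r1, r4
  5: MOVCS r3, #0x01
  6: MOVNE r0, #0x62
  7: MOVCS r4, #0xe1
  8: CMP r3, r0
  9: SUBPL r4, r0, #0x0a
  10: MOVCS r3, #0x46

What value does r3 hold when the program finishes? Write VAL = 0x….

[0] flags=1001 → (cmp)
[1] flags=1001 LS?T → r1=0x37
[2] flags=1001 GE?T → r2=0xb5
[3] flags=1001 VS?T → r3=0xa1
[4] flags=0010 → (cmp)
[5] flags=0010 CS?T → r3=0x01
[6] flags=0010 NE?T → r0=0x62
[7] flags=0010 CS?T → r4=0xe1
[8] flags=1000 → (cmp)
[9] flags=1000 PL?F → skip
[10] flags=1000 CS?F → skip

VAL = 0x01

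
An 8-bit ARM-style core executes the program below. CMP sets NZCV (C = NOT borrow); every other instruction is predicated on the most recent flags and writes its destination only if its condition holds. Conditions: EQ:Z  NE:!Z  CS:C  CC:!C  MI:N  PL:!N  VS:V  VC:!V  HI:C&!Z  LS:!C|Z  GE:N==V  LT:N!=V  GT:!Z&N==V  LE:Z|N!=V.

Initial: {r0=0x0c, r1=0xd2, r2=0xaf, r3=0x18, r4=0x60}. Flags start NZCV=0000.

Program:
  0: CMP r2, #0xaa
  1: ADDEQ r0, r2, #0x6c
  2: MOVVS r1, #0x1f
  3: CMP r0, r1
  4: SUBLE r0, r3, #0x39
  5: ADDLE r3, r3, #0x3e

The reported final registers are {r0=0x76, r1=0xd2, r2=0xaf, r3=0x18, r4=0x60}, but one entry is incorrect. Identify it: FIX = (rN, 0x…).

FIX = (r0, 0x0c)

0: ✓ CMP  NZCV=0010
1: · ADDEQ
2: · MOVVS
3: ✓ CMP  NZCV=0000
4: · SUBLE
5: · ADDLE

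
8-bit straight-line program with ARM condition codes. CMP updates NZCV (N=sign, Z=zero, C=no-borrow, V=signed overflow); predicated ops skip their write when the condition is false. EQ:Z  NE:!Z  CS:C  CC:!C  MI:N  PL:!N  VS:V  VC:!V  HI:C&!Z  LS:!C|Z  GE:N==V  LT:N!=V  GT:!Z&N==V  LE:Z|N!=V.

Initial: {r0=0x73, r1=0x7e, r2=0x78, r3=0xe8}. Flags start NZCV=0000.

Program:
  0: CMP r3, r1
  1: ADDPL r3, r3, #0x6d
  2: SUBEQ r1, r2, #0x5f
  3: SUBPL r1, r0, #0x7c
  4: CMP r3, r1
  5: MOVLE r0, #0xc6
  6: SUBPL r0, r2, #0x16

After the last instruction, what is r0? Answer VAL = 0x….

[0] flags=0011 → (cmp)
[1] flags=0011 PL?T → r3=0x55
[2] flags=0011 EQ?F → skip
[3] flags=0011 PL?T → r1=0xf7
[4] flags=0000 → (cmp)
[5] flags=0000 LE?F → skip
[6] flags=0000 PL?T → r0=0x62

VAL = 0x62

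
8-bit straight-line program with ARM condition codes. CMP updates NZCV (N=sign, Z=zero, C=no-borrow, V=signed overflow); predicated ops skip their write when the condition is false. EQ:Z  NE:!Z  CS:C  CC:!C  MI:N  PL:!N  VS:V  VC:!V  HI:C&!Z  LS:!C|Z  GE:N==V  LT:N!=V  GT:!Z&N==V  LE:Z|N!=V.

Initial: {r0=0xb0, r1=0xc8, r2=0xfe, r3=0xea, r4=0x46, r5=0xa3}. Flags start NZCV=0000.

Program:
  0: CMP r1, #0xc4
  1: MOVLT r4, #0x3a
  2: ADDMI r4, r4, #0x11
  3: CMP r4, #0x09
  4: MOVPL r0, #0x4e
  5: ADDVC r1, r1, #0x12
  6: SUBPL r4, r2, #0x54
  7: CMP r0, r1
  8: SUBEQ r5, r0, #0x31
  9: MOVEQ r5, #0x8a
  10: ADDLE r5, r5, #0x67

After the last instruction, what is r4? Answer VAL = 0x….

VAL = 0xaa

0: ✓ CMP  NZCV=0010
1: · MOVLT
2: · ADDMI
3: ✓ CMP  NZCV=0010
4: ✓ MOVPL  r0←0x4e
5: ✓ ADDVC  r1←0xda
6: ✓ SUBPL  r4←0xaa
7: ✓ CMP  NZCV=0000
8: · SUBEQ
9: · MOVEQ
10: · ADDLE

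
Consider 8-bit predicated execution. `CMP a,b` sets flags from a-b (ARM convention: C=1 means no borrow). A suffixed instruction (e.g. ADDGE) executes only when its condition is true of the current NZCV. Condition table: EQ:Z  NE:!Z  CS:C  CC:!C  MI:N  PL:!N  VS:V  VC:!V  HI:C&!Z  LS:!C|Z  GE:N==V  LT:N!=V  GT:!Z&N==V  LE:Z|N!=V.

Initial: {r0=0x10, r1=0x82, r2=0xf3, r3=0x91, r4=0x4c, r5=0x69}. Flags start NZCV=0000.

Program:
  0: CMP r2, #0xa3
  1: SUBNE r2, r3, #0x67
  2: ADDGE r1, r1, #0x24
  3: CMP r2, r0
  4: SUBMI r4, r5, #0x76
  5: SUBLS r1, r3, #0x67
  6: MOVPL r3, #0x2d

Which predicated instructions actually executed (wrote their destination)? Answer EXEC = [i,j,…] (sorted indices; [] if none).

[0] flags=0010 → (cmp)
[1] flags=0010 NE?T → r2=0x2a
[2] flags=0010 GE?T → r1=0xa6
[3] flags=0010 → (cmp)
[4] flags=0010 MI?F → skip
[5] flags=0010 LS?F → skip
[6] flags=0010 PL?T → r3=0x2d

EXEC = [1,2,6]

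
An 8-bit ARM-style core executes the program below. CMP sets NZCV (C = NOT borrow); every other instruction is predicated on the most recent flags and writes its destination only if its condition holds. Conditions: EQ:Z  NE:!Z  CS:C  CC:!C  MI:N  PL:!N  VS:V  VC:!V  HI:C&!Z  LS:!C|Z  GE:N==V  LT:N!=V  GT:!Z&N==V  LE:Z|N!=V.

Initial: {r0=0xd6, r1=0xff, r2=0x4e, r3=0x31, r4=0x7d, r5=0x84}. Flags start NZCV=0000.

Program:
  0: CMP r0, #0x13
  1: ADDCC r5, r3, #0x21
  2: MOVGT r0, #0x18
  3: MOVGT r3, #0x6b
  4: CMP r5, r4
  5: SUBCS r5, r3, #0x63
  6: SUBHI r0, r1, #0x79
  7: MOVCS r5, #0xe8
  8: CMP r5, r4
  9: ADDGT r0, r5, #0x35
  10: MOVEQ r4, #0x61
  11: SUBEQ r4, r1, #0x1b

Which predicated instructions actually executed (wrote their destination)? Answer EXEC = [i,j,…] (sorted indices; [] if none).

EXEC = [5,6,7]

0: ✓ CMP  NZCV=1010
1: · ADDCC
2: · MOVGT
3: · MOVGT
4: ✓ CMP  NZCV=0011
5: ✓ SUBCS  r5←0xce
6: ✓ SUBHI  r0←0x86
7: ✓ MOVCS  r5←0xe8
8: ✓ CMP  NZCV=0011
9: · ADDGT
10: · MOVEQ
11: · SUBEQ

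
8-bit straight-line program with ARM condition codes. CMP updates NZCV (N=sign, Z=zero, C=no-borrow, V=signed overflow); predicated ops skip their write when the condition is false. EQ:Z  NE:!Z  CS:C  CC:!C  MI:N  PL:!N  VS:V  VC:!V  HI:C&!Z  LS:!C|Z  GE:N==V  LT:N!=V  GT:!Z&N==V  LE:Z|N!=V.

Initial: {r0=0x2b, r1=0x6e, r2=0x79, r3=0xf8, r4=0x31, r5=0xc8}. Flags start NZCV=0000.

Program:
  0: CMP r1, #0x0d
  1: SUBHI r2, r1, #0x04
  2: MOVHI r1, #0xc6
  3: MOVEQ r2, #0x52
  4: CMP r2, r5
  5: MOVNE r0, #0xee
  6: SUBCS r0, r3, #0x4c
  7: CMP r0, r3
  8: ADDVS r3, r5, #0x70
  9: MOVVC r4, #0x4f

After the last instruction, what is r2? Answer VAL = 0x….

VAL = 0x6a

0: ✓ CMP  NZCV=0010
1: ✓ SUBHI  r2←0x6a
2: ✓ MOVHI  r1←0xc6
3: · MOVEQ
4: ✓ CMP  NZCV=1001
5: ✓ MOVNE  r0←0xee
6: · SUBCS
7: ✓ CMP  NZCV=1000
8: · ADDVS
9: ✓ MOVVC  r4←0x4f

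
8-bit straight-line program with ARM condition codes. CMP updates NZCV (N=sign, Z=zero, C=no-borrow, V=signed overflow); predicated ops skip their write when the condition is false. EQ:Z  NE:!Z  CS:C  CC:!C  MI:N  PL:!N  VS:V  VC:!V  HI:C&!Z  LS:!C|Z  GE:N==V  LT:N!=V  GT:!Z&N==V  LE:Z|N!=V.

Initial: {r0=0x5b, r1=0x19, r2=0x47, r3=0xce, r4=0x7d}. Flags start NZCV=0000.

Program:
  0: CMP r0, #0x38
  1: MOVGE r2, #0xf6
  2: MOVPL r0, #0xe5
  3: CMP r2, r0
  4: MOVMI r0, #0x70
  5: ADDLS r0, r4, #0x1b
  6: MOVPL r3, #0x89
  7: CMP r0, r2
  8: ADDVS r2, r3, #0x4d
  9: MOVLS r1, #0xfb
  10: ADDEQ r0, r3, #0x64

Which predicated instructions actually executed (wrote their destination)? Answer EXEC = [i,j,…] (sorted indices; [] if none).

0: ✓ CMP  NZCV=0010
1: ✓ MOVGE  r2←0xf6
2: ✓ MOVPL  r0←0xe5
3: ✓ CMP  NZCV=0010
4: · MOVMI
5: · ADDLS
6: ✓ MOVPL  r3←0x89
7: ✓ CMP  NZCV=1000
8: · ADDVS
9: ✓ MOVLS  r1←0xfb
10: · ADDEQ

EXEC = [1,2,6,9]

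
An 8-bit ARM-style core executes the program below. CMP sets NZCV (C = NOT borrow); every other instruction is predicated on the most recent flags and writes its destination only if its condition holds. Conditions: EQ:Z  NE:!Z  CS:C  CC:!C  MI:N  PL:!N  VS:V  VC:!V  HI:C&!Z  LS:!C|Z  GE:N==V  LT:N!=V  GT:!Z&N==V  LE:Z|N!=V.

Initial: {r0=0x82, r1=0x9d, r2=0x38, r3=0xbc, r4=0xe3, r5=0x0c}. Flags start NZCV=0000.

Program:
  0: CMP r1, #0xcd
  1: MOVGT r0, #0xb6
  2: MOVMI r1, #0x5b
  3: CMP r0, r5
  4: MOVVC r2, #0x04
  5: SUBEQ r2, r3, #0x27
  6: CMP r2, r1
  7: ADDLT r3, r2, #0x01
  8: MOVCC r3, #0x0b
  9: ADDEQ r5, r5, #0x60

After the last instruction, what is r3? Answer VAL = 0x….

VAL = 0x0b

0: ✓ CMP  NZCV=1000
1: · MOVGT
2: ✓ MOVMI  r1←0x5b
3: ✓ CMP  NZCV=0011
4: · MOVVC
5: · SUBEQ
6: ✓ CMP  NZCV=1000
7: ✓ ADDLT  r3←0x39
8: ✓ MOVCC  r3←0x0b
9: · ADDEQ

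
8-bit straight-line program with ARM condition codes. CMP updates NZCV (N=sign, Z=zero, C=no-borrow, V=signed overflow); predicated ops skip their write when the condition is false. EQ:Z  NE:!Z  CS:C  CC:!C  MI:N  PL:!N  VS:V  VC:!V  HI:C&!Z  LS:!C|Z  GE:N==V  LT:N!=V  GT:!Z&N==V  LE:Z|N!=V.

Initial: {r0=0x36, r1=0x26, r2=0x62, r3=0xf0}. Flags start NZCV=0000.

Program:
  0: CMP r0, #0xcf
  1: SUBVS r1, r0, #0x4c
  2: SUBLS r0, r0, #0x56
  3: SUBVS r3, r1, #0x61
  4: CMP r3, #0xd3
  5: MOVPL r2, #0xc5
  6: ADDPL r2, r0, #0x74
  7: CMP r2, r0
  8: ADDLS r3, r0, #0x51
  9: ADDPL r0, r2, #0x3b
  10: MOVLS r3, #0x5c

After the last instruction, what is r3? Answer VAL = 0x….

VAL = 0x5c

[0] flags=0000 → (cmp)
[1] flags=0000 VS?F → skip
[2] flags=0000 LS?T → r0=0xe0
[3] flags=0000 VS?F → skip
[4] flags=0010 → (cmp)
[5] flags=0010 PL?T → r2=0xc5
[6] flags=0010 PL?T → r2=0x54
[7] flags=0000 → (cmp)
[8] flags=0000 LS?T → r3=0x31
[9] flags=0000 PL?T → r0=0x8f
[10] flags=0000 LS?T → r3=0x5c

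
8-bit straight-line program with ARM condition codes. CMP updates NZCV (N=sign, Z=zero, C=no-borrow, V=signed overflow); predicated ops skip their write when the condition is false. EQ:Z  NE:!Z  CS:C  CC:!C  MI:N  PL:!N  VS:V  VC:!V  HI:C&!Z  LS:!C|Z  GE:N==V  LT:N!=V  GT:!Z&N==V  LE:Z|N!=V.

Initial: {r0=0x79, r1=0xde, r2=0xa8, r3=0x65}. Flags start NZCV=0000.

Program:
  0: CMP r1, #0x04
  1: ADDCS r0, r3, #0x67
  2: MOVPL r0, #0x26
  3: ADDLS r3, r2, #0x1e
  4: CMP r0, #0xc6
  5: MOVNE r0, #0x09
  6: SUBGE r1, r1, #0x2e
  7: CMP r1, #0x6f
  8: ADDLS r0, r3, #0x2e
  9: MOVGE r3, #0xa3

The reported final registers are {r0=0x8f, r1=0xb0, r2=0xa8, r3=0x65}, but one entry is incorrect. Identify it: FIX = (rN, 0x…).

0: ✓ CMP  NZCV=1010
1: ✓ ADDCS  r0←0xcc
2: · MOVPL
3: · ADDLS
4: ✓ CMP  NZCV=0010
5: ✓ MOVNE  r0←0x09
6: ✓ SUBGE  r1←0xb0
7: ✓ CMP  NZCV=0011
8: · ADDLS
9: · MOVGE

FIX = (r0, 0x09)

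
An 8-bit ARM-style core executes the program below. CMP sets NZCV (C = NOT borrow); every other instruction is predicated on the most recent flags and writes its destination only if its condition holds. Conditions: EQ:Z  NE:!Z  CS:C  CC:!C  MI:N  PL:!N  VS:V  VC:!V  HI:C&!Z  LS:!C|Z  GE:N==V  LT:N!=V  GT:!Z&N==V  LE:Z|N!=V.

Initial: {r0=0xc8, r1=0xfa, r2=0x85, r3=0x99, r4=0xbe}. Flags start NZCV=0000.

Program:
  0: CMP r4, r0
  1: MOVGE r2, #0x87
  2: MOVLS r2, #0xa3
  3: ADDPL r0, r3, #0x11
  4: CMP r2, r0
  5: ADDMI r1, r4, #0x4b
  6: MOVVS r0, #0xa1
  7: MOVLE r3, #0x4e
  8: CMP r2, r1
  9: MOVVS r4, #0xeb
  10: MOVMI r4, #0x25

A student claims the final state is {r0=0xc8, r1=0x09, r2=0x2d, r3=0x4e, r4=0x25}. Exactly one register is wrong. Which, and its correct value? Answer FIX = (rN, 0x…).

0: ✓ CMP  NZCV=1000
1: · MOVGE
2: ✓ MOVLS  r2←0xa3
3: · ADDPL
4: ✓ CMP  NZCV=1000
5: ✓ ADDMI  r1←0x09
6: · MOVVS
7: ✓ MOVLE  r3←0x4e
8: ✓ CMP  NZCV=1010
9: · MOVVS
10: ✓ MOVMI  r4←0x25

FIX = (r2, 0xa3)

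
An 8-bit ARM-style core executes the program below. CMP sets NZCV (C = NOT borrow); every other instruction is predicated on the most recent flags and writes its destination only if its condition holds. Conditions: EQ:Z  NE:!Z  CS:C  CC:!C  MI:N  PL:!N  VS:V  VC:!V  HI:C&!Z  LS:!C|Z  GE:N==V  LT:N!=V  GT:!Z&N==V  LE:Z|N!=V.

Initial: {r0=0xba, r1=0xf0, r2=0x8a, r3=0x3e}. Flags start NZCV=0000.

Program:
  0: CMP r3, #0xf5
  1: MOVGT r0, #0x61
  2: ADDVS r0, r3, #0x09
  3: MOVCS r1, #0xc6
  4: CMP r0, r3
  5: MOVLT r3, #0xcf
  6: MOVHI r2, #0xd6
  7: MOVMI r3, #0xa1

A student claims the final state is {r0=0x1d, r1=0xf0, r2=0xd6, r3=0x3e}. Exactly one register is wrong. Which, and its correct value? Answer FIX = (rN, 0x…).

FIX = (r0, 0x61)

[0] flags=0000 → (cmp)
[1] flags=0000 GT?T → r0=0x61
[2] flags=0000 VS?F → skip
[3] flags=0000 CS?F → skip
[4] flags=0010 → (cmp)
[5] flags=0010 LT?F → skip
[6] flags=0010 HI?T → r2=0xd6
[7] flags=0010 MI?F → skip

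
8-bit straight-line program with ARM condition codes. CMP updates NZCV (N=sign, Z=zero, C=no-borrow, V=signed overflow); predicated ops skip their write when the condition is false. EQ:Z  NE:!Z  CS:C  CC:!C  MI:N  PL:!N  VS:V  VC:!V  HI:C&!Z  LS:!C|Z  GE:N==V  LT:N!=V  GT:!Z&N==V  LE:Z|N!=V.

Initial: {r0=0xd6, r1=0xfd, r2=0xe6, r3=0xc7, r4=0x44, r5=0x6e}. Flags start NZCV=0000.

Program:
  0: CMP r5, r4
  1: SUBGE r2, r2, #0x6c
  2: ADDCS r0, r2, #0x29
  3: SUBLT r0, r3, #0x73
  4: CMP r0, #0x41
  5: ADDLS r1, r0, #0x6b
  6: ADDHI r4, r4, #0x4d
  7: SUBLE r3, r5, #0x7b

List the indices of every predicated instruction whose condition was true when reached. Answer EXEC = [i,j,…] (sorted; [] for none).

[0] flags=0010 → (cmp)
[1] flags=0010 GE?T → r2=0x7a
[2] flags=0010 CS?T → r0=0xa3
[3] flags=0010 LT?F → skip
[4] flags=0011 → (cmp)
[5] flags=0011 LS?F → skip
[6] flags=0011 HI?T → r4=0x91
[7] flags=0011 LE?T → r3=0xf3

EXEC = [1,2,6,7]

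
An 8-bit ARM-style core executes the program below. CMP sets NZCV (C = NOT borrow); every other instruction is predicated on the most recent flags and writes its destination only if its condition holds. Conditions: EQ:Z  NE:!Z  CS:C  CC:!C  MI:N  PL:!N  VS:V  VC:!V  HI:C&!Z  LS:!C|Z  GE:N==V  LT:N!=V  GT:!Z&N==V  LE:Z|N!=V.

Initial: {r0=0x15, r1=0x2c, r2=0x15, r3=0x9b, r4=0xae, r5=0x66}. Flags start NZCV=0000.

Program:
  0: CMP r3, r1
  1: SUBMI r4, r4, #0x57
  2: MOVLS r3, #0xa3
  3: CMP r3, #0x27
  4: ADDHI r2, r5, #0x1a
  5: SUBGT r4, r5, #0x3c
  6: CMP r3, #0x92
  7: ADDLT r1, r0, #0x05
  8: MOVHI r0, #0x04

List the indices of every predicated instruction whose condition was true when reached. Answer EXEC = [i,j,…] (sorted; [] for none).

0: ✓ CMP  NZCV=0011
1: · SUBMI
2: · MOVLS
3: ✓ CMP  NZCV=0011
4: ✓ ADDHI  r2←0x80
5: · SUBGT
6: ✓ CMP  NZCV=0010
7: · ADDLT
8: ✓ MOVHI  r0←0x04

EXEC = [4,8]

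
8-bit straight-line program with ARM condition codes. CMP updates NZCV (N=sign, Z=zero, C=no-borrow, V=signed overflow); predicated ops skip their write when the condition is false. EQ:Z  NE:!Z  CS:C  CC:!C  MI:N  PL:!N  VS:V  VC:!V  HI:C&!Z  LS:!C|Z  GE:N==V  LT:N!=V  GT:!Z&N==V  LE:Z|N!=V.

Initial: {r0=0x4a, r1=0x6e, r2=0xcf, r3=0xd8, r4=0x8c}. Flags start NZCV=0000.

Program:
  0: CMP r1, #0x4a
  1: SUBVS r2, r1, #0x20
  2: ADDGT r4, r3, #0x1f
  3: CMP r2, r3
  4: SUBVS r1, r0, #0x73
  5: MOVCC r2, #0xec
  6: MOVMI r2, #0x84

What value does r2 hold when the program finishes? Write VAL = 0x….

VAL = 0x84

[0] flags=0010 → (cmp)
[1] flags=0010 VS?F → skip
[2] flags=0010 GT?T → r4=0xf7
[3] flags=1000 → (cmp)
[4] flags=1000 VS?F → skip
[5] flags=1000 CC?T → r2=0xec
[6] flags=1000 MI?T → r2=0x84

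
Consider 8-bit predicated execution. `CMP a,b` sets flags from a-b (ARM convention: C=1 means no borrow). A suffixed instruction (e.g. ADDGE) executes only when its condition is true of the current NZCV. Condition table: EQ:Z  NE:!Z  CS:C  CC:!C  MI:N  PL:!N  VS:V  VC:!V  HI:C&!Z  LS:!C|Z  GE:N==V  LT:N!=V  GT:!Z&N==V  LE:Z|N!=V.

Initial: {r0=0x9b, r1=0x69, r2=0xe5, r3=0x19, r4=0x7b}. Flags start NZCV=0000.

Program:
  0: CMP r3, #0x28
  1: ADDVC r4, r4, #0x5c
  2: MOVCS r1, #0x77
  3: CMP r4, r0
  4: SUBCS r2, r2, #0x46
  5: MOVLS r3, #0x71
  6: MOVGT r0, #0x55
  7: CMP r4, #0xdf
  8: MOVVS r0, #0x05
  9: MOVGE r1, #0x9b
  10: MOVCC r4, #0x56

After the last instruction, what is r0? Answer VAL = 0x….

VAL = 0x55

[0] flags=1000 → (cmp)
[1] flags=1000 VC?T → r4=0xd7
[2] flags=1000 CS?F → skip
[3] flags=0010 → (cmp)
[4] flags=0010 CS?T → r2=0x9f
[5] flags=0010 LS?F → skip
[6] flags=0010 GT?T → r0=0x55
[7] flags=1000 → (cmp)
[8] flags=1000 VS?F → skip
[9] flags=1000 GE?F → skip
[10] flags=1000 CC?T → r4=0x56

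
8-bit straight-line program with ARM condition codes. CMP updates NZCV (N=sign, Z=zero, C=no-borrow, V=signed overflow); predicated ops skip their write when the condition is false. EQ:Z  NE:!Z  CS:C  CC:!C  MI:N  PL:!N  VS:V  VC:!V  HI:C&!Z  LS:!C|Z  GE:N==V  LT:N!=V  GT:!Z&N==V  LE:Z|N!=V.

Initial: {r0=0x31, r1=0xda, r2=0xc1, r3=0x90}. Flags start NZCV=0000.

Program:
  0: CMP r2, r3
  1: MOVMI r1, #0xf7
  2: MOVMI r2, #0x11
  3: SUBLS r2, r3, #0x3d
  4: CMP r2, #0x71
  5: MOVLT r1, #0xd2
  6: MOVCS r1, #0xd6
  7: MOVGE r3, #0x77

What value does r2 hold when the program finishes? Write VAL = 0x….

VAL = 0xc1

0: ✓ CMP  NZCV=0010
1: · MOVMI
2: · MOVMI
3: · SUBLS
4: ✓ CMP  NZCV=0011
5: ✓ MOVLT  r1←0xd2
6: ✓ MOVCS  r1←0xd6
7: · MOVGE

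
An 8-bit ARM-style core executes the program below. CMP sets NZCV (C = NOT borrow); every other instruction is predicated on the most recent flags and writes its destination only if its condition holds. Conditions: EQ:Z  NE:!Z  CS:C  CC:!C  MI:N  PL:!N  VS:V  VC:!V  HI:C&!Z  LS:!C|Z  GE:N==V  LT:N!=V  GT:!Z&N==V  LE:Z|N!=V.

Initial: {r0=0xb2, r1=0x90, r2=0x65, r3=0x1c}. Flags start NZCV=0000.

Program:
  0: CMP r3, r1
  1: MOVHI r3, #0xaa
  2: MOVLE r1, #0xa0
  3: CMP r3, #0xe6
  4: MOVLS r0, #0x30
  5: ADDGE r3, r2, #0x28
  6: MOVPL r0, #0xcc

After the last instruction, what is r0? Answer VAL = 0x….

VAL = 0xcc

[0] flags=1001 → (cmp)
[1] flags=1001 HI?F → skip
[2] flags=1001 LE?F → skip
[3] flags=0000 → (cmp)
[4] flags=0000 LS?T → r0=0x30
[5] flags=0000 GE?T → r3=0x8d
[6] flags=0000 PL?T → r0=0xcc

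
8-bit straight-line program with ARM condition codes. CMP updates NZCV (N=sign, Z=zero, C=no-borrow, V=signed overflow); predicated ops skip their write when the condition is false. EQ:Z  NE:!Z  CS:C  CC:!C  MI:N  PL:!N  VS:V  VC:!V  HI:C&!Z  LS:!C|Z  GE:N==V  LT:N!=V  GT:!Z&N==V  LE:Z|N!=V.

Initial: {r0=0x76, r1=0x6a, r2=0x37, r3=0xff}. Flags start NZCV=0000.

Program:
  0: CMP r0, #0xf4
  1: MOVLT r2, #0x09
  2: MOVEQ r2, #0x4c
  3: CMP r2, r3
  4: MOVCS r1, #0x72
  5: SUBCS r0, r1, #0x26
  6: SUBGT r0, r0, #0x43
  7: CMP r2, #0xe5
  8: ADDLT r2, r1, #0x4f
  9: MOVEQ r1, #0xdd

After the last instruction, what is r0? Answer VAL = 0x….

0: ✓ CMP  NZCV=1001
1: · MOVLT
2: · MOVEQ
3: ✓ CMP  NZCV=0000
4: · MOVCS
5: · SUBCS
6: ✓ SUBGT  r0←0x33
7: ✓ CMP  NZCV=0000
8: · ADDLT
9: · MOVEQ

VAL = 0x33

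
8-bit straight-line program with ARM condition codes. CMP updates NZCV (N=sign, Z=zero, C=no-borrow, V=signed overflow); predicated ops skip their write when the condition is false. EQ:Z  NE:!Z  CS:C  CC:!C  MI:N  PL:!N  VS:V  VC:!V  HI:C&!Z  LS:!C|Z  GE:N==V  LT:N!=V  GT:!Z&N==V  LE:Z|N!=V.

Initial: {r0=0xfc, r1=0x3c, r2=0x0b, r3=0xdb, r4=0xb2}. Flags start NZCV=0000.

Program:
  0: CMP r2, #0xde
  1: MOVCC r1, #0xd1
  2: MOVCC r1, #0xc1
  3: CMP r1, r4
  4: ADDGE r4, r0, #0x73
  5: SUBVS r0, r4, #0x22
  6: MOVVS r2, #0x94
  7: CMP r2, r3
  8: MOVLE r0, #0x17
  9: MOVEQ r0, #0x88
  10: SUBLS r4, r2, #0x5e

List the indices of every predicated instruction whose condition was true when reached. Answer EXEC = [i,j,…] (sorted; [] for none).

0: ✓ CMP  NZCV=0000
1: ✓ MOVCC  r1←0xd1
2: ✓ MOVCC  r1←0xc1
3: ✓ CMP  NZCV=0010
4: ✓ ADDGE  r4←0x6f
5: · SUBVS
6: · MOVVS
7: ✓ CMP  NZCV=0000
8: · MOVLE
9: · MOVEQ
10: ✓ SUBLS  r4←0xad

EXEC = [1,2,4,10]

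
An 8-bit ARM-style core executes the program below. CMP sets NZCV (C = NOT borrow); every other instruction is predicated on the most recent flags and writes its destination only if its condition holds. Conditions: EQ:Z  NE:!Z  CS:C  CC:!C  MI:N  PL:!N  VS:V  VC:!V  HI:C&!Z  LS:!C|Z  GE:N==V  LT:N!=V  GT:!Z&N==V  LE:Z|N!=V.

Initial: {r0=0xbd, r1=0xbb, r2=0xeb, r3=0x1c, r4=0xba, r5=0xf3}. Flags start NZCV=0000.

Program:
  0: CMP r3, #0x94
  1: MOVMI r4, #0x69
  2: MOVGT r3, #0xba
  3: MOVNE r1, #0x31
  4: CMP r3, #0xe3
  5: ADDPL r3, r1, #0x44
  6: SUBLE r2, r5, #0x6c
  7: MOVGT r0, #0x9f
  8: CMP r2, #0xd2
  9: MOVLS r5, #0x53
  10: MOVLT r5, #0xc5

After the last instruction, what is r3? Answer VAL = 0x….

0: ✓ CMP  NZCV=1001
1: ✓ MOVMI  r4←0x69
2: ✓ MOVGT  r3←0xba
3: ✓ MOVNE  r1←0x31
4: ✓ CMP  NZCV=1000
5: · ADDPL
6: ✓ SUBLE  r2←0x87
7: · MOVGT
8: ✓ CMP  NZCV=1000
9: ✓ MOVLS  r5←0x53
10: ✓ MOVLT  r5←0xc5

VAL = 0xba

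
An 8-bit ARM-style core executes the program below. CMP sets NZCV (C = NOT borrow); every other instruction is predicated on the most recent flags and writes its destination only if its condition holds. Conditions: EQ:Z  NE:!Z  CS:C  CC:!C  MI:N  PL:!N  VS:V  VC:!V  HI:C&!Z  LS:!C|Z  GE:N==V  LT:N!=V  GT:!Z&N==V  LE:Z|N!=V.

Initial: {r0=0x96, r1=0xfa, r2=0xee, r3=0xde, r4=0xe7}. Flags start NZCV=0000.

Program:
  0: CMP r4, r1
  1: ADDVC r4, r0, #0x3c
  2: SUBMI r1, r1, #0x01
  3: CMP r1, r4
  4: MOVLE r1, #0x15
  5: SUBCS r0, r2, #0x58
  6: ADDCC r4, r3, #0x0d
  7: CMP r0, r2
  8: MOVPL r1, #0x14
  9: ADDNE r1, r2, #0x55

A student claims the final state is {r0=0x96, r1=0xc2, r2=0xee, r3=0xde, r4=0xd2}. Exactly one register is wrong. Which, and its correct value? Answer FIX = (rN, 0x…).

0: ✓ CMP  NZCV=1000
1: ✓ ADDVC  r4←0xd2
2: ✓ SUBMI  r1←0xf9
3: ✓ CMP  NZCV=0010
4: · MOVLE
5: ✓ SUBCS  r0←0x96
6: · ADDCC
7: ✓ CMP  NZCV=1000
8: · MOVPL
9: ✓ ADDNE  r1←0x43

FIX = (r1, 0x43)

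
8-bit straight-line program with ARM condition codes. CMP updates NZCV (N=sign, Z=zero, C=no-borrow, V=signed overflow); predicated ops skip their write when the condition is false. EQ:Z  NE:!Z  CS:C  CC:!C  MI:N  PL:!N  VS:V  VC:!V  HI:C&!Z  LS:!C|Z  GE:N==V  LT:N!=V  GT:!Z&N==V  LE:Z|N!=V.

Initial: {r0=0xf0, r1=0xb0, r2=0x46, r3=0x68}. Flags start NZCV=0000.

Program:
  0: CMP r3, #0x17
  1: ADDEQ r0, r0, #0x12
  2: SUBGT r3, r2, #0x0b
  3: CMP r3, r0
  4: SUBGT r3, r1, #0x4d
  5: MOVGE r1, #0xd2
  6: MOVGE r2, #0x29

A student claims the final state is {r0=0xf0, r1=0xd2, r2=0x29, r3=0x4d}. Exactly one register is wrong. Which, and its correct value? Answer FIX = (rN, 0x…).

FIX = (r3, 0x63)

0: ✓ CMP  NZCV=0010
1: · ADDEQ
2: ✓ SUBGT  r3←0x3b
3: ✓ CMP  NZCV=0000
4: ✓ SUBGT  r3←0x63
5: ✓ MOVGE  r1←0xd2
6: ✓ MOVGE  r2←0x29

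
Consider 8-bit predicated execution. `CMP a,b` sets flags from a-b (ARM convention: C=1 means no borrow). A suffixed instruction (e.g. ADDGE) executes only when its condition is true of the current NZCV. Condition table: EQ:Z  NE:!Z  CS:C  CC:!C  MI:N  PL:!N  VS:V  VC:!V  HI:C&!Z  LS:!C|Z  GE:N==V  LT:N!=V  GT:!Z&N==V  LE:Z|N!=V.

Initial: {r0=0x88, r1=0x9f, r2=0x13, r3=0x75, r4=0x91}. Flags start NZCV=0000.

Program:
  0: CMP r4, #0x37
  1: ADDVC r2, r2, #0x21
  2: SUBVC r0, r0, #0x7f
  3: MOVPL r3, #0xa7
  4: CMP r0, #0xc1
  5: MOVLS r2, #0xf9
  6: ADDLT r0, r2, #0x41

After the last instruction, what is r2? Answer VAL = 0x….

[0] flags=0011 → (cmp)
[1] flags=0011 VC?F → skip
[2] flags=0011 VC?F → skip
[3] flags=0011 PL?T → r3=0xa7
[4] flags=1000 → (cmp)
[5] flags=1000 LS?T → r2=0xf9
[6] flags=1000 LT?T → r0=0x3a

VAL = 0xf9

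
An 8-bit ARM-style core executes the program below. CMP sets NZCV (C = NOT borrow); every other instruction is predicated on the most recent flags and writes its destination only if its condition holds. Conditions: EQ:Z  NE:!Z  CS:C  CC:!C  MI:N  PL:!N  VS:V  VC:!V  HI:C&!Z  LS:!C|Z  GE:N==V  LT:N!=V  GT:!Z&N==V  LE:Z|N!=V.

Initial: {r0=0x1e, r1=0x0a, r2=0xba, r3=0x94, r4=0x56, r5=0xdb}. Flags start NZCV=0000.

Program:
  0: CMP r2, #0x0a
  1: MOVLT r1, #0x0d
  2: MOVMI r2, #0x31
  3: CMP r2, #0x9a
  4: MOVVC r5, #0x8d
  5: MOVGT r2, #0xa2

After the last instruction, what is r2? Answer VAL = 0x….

VAL = 0xa2

0: ✓ CMP  NZCV=1010
1: ✓ MOVLT  r1←0x0d
2: ✓ MOVMI  r2←0x31
3: ✓ CMP  NZCV=1001
4: · MOVVC
5: ✓ MOVGT  r2←0xa2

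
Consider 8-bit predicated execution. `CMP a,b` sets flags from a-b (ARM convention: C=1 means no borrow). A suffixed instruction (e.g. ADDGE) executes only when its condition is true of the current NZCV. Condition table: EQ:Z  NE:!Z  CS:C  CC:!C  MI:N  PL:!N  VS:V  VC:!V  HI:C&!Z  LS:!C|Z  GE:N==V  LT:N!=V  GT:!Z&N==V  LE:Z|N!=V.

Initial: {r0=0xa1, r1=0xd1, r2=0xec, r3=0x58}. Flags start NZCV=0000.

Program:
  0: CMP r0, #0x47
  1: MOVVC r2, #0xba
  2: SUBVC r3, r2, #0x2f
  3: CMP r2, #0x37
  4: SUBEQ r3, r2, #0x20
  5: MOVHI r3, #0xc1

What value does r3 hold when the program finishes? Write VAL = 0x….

0: ✓ CMP  NZCV=0011
1: · MOVVC
2: · SUBVC
3: ✓ CMP  NZCV=1010
4: · SUBEQ
5: ✓ MOVHI  r3←0xc1

VAL = 0xc1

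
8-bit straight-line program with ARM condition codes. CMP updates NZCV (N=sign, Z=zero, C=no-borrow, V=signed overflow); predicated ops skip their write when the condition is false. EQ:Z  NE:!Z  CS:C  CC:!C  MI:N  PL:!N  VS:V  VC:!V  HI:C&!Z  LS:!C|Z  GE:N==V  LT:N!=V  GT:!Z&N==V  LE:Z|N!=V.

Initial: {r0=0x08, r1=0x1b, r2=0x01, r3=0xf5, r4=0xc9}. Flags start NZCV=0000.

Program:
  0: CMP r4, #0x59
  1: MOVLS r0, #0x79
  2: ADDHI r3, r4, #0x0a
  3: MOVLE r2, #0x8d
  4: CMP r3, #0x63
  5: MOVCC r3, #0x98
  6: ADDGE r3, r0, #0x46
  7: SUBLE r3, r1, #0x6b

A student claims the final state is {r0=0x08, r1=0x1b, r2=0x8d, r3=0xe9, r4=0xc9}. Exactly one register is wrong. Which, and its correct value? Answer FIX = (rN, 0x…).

FIX = (r3, 0xb0)

[0] flags=0011 → (cmp)
[1] flags=0011 LS?F → skip
[2] flags=0011 HI?T → r3=0xd3
[3] flags=0011 LE?T → r2=0x8d
[4] flags=0011 → (cmp)
[5] flags=0011 CC?F → skip
[6] flags=0011 GE?F → skip
[7] flags=0011 LE?T → r3=0xb0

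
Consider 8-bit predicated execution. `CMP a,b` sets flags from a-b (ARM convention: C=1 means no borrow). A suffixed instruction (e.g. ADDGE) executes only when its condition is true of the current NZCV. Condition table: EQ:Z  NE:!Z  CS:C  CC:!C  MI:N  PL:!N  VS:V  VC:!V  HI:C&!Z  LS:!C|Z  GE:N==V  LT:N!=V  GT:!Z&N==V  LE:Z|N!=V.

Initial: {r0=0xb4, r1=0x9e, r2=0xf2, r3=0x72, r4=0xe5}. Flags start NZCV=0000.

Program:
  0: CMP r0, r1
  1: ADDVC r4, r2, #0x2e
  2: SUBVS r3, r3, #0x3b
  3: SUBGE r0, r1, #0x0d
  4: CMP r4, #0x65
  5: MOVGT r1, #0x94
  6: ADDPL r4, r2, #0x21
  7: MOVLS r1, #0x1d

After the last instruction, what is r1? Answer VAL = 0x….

[0] flags=0010 → (cmp)
[1] flags=0010 VC?T → r4=0x20
[2] flags=0010 VS?F → skip
[3] flags=0010 GE?T → r0=0x91
[4] flags=1000 → (cmp)
[5] flags=1000 GT?F → skip
[6] flags=1000 PL?F → skip
[7] flags=1000 LS?T → r1=0x1d

VAL = 0x1d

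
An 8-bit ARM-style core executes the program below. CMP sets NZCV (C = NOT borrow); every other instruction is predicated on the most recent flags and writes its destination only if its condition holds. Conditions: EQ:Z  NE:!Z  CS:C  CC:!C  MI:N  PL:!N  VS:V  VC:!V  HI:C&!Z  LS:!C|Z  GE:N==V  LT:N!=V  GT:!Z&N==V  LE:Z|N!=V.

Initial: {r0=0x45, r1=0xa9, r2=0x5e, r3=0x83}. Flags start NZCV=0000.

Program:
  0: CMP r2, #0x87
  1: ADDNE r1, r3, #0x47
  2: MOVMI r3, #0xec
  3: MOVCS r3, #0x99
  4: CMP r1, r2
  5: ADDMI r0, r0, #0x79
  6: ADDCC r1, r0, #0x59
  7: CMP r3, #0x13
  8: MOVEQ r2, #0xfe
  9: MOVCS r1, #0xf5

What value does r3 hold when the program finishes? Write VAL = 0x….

VAL = 0xec

0: ✓ CMP  NZCV=1001
1: ✓ ADDNE  r1←0xca
2: ✓ MOVMI  r3←0xec
3: · MOVCS
4: ✓ CMP  NZCV=0011
5: · ADDMI
6: · ADDCC
7: ✓ CMP  NZCV=1010
8: · MOVEQ
9: ✓ MOVCS  r1←0xf5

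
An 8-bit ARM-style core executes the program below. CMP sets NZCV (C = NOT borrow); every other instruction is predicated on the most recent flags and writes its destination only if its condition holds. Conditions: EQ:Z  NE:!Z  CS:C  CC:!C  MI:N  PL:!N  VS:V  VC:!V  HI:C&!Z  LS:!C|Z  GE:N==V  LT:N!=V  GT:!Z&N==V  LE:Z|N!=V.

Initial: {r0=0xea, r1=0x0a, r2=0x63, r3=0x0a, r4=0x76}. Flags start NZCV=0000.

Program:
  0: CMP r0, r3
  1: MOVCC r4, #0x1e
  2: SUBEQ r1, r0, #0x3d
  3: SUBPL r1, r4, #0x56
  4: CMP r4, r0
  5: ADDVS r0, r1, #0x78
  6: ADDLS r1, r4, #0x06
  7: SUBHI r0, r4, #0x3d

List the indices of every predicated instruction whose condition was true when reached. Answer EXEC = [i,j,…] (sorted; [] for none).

0: ✓ CMP  NZCV=1010
1: · MOVCC
2: · SUBEQ
3: · SUBPL
4: ✓ CMP  NZCV=1001
5: ✓ ADDVS  r0←0x82
6: ✓ ADDLS  r1←0x7c
7: · SUBHI

EXEC = [5,6]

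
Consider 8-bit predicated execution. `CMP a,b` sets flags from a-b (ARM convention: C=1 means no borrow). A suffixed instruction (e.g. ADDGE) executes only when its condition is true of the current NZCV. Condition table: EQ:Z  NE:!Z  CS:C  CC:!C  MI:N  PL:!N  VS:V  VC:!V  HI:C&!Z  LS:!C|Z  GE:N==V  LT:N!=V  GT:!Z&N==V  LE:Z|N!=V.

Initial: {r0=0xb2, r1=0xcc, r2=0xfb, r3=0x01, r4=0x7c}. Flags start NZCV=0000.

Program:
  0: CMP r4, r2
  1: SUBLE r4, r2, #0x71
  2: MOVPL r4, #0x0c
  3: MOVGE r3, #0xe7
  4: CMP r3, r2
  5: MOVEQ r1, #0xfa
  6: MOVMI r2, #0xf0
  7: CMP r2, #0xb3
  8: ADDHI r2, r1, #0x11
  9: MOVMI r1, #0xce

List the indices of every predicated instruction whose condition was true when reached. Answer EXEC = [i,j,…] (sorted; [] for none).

0: ✓ CMP  NZCV=1001
1: · SUBLE
2: · MOVPL
3: ✓ MOVGE  r3←0xe7
4: ✓ CMP  NZCV=1000
5: · MOVEQ
6: ✓ MOVMI  r2←0xf0
7: ✓ CMP  NZCV=0010
8: ✓ ADDHI  r2←0xdd
9: · MOVMI

EXEC = [3,6,8]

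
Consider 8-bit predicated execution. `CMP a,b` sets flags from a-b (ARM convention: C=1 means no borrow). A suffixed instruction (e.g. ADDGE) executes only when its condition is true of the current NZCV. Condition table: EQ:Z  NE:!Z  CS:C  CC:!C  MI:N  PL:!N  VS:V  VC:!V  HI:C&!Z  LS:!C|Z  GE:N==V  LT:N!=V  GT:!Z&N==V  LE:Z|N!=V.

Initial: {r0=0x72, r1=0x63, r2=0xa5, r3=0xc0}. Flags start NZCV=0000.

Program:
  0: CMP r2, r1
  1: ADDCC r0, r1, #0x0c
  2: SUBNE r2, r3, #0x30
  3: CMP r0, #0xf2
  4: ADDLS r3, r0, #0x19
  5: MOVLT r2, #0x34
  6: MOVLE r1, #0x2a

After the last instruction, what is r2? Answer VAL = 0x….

[0] flags=0011 → (cmp)
[1] flags=0011 CC?F → skip
[2] flags=0011 NE?T → r2=0x90
[3] flags=1001 → (cmp)
[4] flags=1001 LS?T → r3=0x8b
[5] flags=1001 LT?F → skip
[6] flags=1001 LE?F → skip

VAL = 0x90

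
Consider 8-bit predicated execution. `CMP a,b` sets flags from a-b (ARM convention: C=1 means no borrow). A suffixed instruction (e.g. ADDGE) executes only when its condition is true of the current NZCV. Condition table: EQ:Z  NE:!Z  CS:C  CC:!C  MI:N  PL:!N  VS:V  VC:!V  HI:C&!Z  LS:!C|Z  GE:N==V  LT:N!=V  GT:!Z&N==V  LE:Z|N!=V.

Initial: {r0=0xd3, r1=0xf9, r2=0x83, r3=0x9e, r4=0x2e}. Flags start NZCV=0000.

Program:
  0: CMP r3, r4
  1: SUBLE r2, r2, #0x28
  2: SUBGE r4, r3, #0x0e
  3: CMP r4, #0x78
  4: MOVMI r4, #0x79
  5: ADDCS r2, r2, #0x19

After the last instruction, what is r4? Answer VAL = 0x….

[0] flags=0011 → (cmp)
[1] flags=0011 LE?T → r2=0x5b
[2] flags=0011 GE?F → skip
[3] flags=1000 → (cmp)
[4] flags=1000 MI?T → r4=0x79
[5] flags=1000 CS?F → skip

VAL = 0x79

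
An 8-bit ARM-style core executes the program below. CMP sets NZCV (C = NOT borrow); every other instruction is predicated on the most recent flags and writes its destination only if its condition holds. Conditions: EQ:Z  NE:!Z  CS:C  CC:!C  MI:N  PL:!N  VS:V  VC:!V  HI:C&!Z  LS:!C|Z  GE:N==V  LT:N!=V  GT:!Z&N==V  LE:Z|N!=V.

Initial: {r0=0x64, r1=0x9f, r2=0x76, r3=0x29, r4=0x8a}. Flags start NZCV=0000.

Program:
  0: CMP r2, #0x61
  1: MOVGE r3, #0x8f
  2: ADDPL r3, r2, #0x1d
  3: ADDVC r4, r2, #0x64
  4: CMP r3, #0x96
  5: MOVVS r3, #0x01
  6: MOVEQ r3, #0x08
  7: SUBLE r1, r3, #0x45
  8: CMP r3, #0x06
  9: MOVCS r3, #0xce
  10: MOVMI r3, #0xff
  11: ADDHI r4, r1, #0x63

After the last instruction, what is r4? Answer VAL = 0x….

VAL = 0xb1

0: ✓ CMP  NZCV=0010
1: ✓ MOVGE  r3←0x8f
2: ✓ ADDPL  r3←0x93
3: ✓ ADDVC  r4←0xda
4: ✓ CMP  NZCV=1000
5: · MOVVS
6: · MOVEQ
7: ✓ SUBLE  r1←0x4e
8: ✓ CMP  NZCV=1010
9: ✓ MOVCS  r3←0xce
10: ✓ MOVMI  r3←0xff
11: ✓ ADDHI  r4←0xb1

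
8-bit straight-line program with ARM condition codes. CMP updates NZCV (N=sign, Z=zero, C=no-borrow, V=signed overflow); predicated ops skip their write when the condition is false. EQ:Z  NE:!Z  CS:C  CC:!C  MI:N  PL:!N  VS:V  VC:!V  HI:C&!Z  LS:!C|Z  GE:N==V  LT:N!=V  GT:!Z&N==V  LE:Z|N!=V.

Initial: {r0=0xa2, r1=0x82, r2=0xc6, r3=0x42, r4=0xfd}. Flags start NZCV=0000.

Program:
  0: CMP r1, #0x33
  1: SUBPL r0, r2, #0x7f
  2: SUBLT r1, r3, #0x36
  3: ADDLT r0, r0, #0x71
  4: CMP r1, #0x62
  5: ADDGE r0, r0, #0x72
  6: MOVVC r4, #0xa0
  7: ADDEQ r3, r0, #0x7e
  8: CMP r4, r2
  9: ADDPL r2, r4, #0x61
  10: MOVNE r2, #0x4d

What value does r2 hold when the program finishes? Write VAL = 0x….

VAL = 0x4d

0: ✓ CMP  NZCV=0011
1: ✓ SUBPL  r0←0x47
2: ✓ SUBLT  r1←0x0c
3: ✓ ADDLT  r0←0xb8
4: ✓ CMP  NZCV=1000
5: · ADDGE
6: ✓ MOVVC  r4←0xa0
7: · ADDEQ
8: ✓ CMP  NZCV=1000
9: · ADDPL
10: ✓ MOVNE  r2←0x4d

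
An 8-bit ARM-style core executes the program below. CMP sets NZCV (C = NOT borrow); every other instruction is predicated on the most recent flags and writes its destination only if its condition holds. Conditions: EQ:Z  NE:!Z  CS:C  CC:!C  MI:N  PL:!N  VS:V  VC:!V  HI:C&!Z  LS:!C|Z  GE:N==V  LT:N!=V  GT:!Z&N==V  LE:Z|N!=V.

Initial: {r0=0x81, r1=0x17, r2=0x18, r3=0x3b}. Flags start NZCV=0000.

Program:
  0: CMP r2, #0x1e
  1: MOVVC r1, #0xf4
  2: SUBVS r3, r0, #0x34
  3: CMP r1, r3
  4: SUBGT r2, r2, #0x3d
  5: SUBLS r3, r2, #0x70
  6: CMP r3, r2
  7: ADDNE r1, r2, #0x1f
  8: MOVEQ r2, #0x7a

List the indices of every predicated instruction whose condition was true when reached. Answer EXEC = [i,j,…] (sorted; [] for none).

EXEC = [1,7]

[0] flags=1000 → (cmp)
[1] flags=1000 VC?T → r1=0xf4
[2] flags=1000 VS?F → skip
[3] flags=1010 → (cmp)
[4] flags=1010 GT?F → skip
[5] flags=1010 LS?F → skip
[6] flags=0010 → (cmp)
[7] flags=0010 NE?T → r1=0x37
[8] flags=0010 EQ?F → skip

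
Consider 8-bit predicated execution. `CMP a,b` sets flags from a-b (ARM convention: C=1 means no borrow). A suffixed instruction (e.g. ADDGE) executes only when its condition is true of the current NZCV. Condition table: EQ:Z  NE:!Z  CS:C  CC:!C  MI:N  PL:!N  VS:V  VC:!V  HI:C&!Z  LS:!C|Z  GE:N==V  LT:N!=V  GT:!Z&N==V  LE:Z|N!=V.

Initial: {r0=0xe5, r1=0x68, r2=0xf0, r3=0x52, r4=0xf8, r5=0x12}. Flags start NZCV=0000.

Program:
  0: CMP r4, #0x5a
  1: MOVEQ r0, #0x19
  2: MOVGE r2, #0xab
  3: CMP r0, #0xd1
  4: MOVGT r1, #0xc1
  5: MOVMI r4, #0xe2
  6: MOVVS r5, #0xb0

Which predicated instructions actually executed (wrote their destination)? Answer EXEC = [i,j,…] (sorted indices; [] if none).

EXEC = [4]

0: ✓ CMP  NZCV=1010
1: · MOVEQ
2: · MOVGE
3: ✓ CMP  NZCV=0010
4: ✓ MOVGT  r1←0xc1
5: · MOVMI
6: · MOVVS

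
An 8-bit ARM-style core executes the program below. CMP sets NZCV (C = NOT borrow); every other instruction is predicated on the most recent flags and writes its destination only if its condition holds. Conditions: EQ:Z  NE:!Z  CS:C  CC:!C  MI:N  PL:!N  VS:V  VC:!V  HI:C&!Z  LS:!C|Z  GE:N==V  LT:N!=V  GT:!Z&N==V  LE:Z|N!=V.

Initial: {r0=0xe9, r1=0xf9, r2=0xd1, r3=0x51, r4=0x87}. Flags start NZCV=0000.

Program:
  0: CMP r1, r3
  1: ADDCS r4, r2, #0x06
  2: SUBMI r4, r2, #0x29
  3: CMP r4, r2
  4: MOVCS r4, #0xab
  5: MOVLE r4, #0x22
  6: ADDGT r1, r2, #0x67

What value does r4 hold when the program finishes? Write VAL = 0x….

VAL = 0x22

[0] flags=1010 → (cmp)
[1] flags=1010 CS?T → r4=0xd7
[2] flags=1010 MI?T → r4=0xa8
[3] flags=1000 → (cmp)
[4] flags=1000 CS?F → skip
[5] flags=1000 LE?T → r4=0x22
[6] flags=1000 GT?F → skip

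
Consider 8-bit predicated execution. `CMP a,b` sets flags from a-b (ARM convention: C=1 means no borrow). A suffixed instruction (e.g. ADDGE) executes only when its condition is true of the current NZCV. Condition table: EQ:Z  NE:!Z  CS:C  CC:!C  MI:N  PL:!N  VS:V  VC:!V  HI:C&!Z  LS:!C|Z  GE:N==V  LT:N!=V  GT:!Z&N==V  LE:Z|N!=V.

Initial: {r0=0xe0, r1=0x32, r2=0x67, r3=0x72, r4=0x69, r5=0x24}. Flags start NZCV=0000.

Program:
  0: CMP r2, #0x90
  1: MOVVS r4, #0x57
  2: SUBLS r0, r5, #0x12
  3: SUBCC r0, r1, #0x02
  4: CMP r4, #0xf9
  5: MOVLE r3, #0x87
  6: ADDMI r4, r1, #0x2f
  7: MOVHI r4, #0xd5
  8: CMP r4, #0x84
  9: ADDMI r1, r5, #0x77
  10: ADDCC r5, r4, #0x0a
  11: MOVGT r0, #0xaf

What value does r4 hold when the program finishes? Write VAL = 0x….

VAL = 0x57

0: ✓ CMP  NZCV=1001
1: ✓ MOVVS  r4←0x57
2: ✓ SUBLS  r0←0x12
3: ✓ SUBCC  r0←0x30
4: ✓ CMP  NZCV=0000
5: · MOVLE
6: · ADDMI
7: · MOVHI
8: ✓ CMP  NZCV=1001
9: ✓ ADDMI  r1←0x9b
10: ✓ ADDCC  r5←0x61
11: ✓ MOVGT  r0←0xaf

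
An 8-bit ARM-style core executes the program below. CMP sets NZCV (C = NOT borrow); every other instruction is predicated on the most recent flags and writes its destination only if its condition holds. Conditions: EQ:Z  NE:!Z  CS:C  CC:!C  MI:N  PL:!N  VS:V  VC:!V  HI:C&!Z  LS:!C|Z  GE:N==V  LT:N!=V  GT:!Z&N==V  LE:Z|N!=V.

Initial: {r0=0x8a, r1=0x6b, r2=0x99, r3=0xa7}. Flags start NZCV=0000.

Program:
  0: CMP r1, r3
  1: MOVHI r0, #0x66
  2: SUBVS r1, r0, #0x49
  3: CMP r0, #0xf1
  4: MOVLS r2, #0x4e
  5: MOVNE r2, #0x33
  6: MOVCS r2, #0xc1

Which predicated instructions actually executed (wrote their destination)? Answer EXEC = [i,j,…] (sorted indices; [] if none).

EXEC = [2,4,5]

0: ✓ CMP  NZCV=1001
1: · MOVHI
2: ✓ SUBVS  r1←0x41
3: ✓ CMP  NZCV=1000
4: ✓ MOVLS  r2←0x4e
5: ✓ MOVNE  r2←0x33
6: · MOVCS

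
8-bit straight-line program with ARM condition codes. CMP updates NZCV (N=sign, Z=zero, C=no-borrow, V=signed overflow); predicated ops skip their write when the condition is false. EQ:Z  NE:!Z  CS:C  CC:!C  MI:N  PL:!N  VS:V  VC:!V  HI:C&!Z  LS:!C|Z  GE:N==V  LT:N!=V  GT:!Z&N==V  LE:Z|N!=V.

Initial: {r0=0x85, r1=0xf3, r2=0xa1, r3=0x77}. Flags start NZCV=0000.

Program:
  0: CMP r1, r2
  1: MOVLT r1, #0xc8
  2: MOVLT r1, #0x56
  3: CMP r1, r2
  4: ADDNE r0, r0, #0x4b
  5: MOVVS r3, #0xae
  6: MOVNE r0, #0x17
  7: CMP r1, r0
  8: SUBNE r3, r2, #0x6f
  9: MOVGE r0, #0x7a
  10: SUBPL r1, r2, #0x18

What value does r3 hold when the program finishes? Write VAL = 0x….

0: ✓ CMP  NZCV=0010
1: · MOVLT
2: · MOVLT
3: ✓ CMP  NZCV=0010
4: ✓ ADDNE  r0←0xd0
5: · MOVVS
6: ✓ MOVNE  r0←0x17
7: ✓ CMP  NZCV=1010
8: ✓ SUBNE  r3←0x32
9: · MOVGE
10: · SUBPL

VAL = 0x32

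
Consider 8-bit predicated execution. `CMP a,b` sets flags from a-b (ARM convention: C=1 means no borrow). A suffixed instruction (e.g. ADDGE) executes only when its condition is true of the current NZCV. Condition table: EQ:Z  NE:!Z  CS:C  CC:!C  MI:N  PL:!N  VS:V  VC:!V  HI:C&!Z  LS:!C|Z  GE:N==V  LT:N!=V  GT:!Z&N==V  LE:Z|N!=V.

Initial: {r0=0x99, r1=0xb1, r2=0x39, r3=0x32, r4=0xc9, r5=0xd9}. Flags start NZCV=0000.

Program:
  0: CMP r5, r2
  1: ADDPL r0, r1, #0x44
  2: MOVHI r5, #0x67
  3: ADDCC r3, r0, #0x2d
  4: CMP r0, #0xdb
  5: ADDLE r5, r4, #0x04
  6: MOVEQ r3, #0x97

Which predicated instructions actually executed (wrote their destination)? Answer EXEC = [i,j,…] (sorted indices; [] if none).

EXEC = [2,5]

[0] flags=1010 → (cmp)
[1] flags=1010 PL?F → skip
[2] flags=1010 HI?T → r5=0x67
[3] flags=1010 CC?F → skip
[4] flags=1000 → (cmp)
[5] flags=1000 LE?T → r5=0xcd
[6] flags=1000 EQ?F → skip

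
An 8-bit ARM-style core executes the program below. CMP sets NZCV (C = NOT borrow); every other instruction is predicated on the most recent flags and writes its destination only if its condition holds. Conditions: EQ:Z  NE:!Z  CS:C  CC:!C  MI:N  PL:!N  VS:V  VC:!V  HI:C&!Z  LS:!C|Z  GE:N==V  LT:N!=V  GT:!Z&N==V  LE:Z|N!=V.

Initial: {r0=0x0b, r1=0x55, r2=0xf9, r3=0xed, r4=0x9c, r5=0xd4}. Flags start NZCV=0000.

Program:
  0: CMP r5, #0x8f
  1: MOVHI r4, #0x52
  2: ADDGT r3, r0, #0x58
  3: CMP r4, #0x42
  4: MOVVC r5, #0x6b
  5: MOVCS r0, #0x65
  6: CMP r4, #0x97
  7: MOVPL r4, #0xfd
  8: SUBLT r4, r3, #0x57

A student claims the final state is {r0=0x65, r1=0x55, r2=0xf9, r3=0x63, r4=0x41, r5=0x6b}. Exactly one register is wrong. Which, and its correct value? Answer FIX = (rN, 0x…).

0: ✓ CMP  NZCV=0010
1: ✓ MOVHI  r4←0x52
2: ✓ ADDGT  r3←0x63
3: ✓ CMP  NZCV=0010
4: ✓ MOVVC  r5←0x6b
5: ✓ MOVCS  r0←0x65
6: ✓ CMP  NZCV=1001
7: · MOVPL
8: · SUBLT

FIX = (r4, 0x52)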